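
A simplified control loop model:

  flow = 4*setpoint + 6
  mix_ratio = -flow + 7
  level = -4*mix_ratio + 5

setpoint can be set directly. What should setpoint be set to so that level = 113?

setpoint = 7

Substituting into the mix_ratio equation gives mix_ratio = -4*setpoint + 1.
level becomes 16*setpoint + 1.
Solve 16*setpoint + 1 = 113: setpoint = (113 - 1) / 16 = 7.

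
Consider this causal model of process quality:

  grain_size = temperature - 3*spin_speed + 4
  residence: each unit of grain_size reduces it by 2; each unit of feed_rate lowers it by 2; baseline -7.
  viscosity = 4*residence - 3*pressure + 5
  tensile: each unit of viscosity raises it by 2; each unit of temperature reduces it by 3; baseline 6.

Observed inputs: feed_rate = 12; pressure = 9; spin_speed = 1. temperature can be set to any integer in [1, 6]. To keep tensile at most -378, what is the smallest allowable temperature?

temperature = 4

Substituting into the grain_size equation gives grain_size = temperature + 1.
Substituting into the residence equation gives residence = -2*temperature - 33.
viscosity becomes -8*temperature - 154.
Substituting into the tensile equation gives tensile = -19*temperature - 302.
Require -19*temperature - 302 ≤ -378, so temperature ≥ 4.
The smallest integer in [1, 6] satisfying this is 4.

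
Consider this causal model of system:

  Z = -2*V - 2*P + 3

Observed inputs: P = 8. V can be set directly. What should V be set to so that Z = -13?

Substituting into the Z equation gives Z = -2*V - 13.
Solve -2*V - 13 = -13: V = (-13 + 13) / -2 = 0.

V = 0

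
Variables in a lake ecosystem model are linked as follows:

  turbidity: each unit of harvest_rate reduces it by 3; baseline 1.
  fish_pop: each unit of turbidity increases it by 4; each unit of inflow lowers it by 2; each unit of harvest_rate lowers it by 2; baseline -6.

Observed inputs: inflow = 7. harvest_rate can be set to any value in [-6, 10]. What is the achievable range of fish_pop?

-156 to 68

Substituting into the fish_pop equation gives fish_pop = -14*harvest_rate - 16.
Linear in harvest_rate, so extremes are at the endpoints: harvest_rate = -6 gives fish_pop = 68; harvest_rate = 10 gives fish_pop = -156.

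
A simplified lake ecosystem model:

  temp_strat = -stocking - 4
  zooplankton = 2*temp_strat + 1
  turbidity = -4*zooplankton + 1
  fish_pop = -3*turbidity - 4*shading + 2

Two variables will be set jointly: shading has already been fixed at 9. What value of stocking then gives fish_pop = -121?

stocking = 0

With shading held at 9:
Substituting into the zooplankton equation gives zooplankton = -2*stocking - 7.
Substituting into the turbidity equation gives turbidity = 8*stocking + 29.
Substituting into the fish_pop equation gives fish_pop = -24*stocking - 121.
Solve -24*stocking - 121 = -121: stocking = (-121 + 121) / -24 = 0.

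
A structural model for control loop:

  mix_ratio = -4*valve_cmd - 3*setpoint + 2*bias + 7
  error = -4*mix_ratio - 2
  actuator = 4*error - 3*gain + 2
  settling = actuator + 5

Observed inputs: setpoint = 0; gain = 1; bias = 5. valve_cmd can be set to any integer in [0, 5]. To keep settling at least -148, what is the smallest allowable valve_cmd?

Substituting into the mix_ratio equation gives mix_ratio = -4*valve_cmd + 17.
So error = 16*valve_cmd - 70.
Substituting into the actuator equation gives actuator = 64*valve_cmd - 281.
So settling = 64*valve_cmd - 276.
Require 64*valve_cmd - 276 ≥ -148, so valve_cmd ≥ 2.
The smallest integer in [0, 5] satisfying this is 2.

valve_cmd = 2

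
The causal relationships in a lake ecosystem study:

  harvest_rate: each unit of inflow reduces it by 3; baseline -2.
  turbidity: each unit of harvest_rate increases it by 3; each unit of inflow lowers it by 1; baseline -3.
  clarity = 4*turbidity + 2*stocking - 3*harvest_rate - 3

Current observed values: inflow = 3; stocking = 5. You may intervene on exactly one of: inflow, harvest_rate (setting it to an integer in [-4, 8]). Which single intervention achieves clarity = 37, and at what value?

set harvest_rate = 6

Intervening on inflow: clarity = -31*inflow - 23. Reaching 37 requires inflow = -60/31, not an integer.
Intervening on harvest_rate: with other inputs at their observed values, clarity = 9*harvest_rate - 17. Solving for 37 gives harvest_rate = 6, within [-4, 8].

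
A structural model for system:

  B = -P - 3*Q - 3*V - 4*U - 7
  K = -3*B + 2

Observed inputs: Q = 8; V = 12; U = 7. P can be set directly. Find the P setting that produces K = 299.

P = 4

Substituting into the B equation gives B = -P - 95.
This gives K = 3*P + 287.
Solve 3*P + 287 = 299: P = (299 - 287) / 3 = 4.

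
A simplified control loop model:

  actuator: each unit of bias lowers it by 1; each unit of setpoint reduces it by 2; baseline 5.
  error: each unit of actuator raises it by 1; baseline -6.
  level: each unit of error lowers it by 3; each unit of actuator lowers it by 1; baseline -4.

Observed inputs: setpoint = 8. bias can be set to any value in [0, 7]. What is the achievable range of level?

Substituting into the actuator equation gives actuator = -bias - 11.
error becomes -bias - 17.
Substituting into the level equation gives level = 4*bias + 58.
Linear in bias, so extremes are at the endpoints: bias = 0 gives level = 58; bias = 7 gives level = 86.

58 to 86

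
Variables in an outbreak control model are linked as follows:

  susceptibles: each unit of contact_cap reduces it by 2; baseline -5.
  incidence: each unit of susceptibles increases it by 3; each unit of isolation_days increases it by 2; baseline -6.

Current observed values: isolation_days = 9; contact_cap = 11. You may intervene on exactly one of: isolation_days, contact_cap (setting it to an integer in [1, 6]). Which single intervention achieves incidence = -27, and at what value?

Intervening on isolation_days: incidence = 2*isolation_days - 87. Reaching -27 requires isolation_days = 30, outside [1, 6].
Intervening on contact_cap: with other inputs at their observed values, incidence = -6*contact_cap - 3. Solving for -27 gives contact_cap = 4, within [1, 6].

set contact_cap = 4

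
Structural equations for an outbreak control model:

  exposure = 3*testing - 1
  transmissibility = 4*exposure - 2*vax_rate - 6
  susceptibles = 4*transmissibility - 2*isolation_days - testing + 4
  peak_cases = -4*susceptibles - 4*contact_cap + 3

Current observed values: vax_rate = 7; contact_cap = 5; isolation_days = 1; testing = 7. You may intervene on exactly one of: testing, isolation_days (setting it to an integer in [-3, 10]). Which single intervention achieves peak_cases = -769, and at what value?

set testing = 6

Intervening on testing: with other inputs at their observed values, peak_cases = -188*testing + 359. Solving for -769 gives testing = 6, within [-3, 10].
Intervening on isolation_days: peak_cases = 8*isolation_days - 965. Reaching -769 requires isolation_days = 49/2, not an integer.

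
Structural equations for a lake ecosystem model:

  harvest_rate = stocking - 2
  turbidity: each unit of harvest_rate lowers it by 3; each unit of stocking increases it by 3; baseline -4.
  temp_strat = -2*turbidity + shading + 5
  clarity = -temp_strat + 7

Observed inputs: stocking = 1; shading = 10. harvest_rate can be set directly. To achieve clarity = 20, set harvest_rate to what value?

harvest_rate = -5

Intervening on harvest_rate fixes its value directly, overriding its dependence on stocking.
Substituting into the turbidity equation gives turbidity = -3*harvest_rate - 1.
Substituting into the temp_strat equation gives temp_strat = 6*harvest_rate + 17.
Substituting into the clarity equation gives clarity = -6*harvest_rate - 10.
Solve -6*harvest_rate - 10 = 20: harvest_rate = (20 + 10) / -6 = -5.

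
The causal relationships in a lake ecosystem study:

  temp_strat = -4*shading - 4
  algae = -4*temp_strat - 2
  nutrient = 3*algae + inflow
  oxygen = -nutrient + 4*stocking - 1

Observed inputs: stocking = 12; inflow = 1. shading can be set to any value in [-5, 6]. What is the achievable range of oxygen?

-284 to 244

Substituting into the algae equation gives algae = 16*shading + 14.
So nutrient = 48*shading + 43.
Substituting into the oxygen equation gives oxygen = -48*shading + 4.
Linear in shading, so extremes are at the endpoints: shading = -5 gives oxygen = 244; shading = 6 gives oxygen = -284.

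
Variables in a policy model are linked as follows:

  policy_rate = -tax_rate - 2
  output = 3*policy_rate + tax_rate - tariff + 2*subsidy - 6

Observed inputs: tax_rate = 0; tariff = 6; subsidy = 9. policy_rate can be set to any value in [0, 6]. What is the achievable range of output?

Intervening on policy_rate fixes its value directly, overriding its dependence on tax_rate.
Substituting into the output equation gives output = 3*policy_rate + 6.
Linear in policy_rate, so extremes are at the endpoints: policy_rate = 0 gives output = 6; policy_rate = 6 gives output = 24.

6 to 24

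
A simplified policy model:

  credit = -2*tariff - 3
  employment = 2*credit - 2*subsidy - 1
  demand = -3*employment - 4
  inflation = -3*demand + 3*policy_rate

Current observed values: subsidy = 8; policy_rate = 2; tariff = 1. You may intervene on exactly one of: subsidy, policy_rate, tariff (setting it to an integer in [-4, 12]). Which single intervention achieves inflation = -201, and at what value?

Intervening on subsidy: inflation = -18*subsidy - 81. Reaching -201 requires subsidy = 20/3, not an integer.
Intervening on policy_rate: with other inputs at their observed values, inflation = 3*policy_rate - 231. Solving for -201 gives policy_rate = 10, within [-4, 12].
Intervening on tariff: inflation = -36*tariff - 189. Reaching -201 requires tariff = 1/3, not an integer.

set policy_rate = 10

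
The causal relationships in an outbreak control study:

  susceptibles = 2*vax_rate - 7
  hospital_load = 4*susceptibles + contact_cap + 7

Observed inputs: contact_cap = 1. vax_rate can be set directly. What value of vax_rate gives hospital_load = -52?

vax_rate = -4

Substituting into the hospital_load equation gives hospital_load = 8*vax_rate - 20.
Solve 8*vax_rate - 20 = -52: vax_rate = (-52 + 20) / 8 = -4.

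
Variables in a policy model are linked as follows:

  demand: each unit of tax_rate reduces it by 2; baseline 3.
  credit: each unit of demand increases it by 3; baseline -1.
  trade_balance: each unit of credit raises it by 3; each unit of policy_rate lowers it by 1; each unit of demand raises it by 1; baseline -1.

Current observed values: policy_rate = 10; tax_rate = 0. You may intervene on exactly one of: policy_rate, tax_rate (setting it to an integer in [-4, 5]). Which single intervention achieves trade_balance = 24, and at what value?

set policy_rate = 2

Intervening on policy_rate: with other inputs at their observed values, trade_balance = -policy_rate + 26. Solving for 24 gives policy_rate = 2, within [-4, 5].
Intervening on tax_rate: trade_balance = -20*tax_rate + 16. Reaching 24 requires tax_rate = -2/5, not an integer.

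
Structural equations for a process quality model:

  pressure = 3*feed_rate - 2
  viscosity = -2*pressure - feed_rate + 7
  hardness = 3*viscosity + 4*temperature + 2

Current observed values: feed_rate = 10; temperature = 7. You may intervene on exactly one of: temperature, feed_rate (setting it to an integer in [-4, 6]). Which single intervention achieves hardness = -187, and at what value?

Intervening on temperature: with other inputs at their observed values, hardness = 4*temperature - 175. Solving for -187 gives temperature = -3, within [-4, 6].
Intervening on feed_rate: hardness = -21*feed_rate + 63. Reaching -187 requires feed_rate = 250/21, not an integer.

set temperature = -3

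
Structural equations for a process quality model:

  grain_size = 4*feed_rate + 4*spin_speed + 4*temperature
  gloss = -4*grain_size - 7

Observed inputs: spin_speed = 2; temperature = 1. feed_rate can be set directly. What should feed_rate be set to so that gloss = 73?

feed_rate = -8

Substituting into the grain_size equation gives grain_size = 4*feed_rate + 12.
Substituting into the gloss equation gives gloss = -16*feed_rate - 55.
Solve -16*feed_rate - 55 = 73: feed_rate = (73 + 55) / -16 = -8.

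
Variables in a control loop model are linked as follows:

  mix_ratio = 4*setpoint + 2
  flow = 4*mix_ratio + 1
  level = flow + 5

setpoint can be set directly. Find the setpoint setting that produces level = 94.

Substituting into the flow equation gives flow = 16*setpoint + 9.
Substituting into the level equation gives level = 16*setpoint + 14.
Solve 16*setpoint + 14 = 94: setpoint = (94 - 14) / 16 = 5.

setpoint = 5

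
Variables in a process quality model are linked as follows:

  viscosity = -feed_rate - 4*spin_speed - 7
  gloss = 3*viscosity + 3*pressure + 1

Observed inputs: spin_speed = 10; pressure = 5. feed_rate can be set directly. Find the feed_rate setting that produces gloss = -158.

Substituting into the viscosity equation gives viscosity = -feed_rate - 47.
Substituting into the gloss equation gives gloss = -3*feed_rate - 125.
Solve -3*feed_rate - 125 = -158: feed_rate = (-158 + 125) / -3 = 11.

feed_rate = 11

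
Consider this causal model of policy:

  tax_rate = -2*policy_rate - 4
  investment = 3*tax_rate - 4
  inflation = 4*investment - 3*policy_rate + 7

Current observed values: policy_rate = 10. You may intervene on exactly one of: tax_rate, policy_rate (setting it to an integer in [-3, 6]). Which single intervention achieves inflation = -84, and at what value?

set policy_rate = 1

Intervening on tax_rate: inflation = 12*tax_rate - 39. Reaching -84 requires tax_rate = -15/4, not an integer.
Intervening on policy_rate: with other inputs at their observed values, inflation = -27*policy_rate - 57. Solving for -84 gives policy_rate = 1, within [-3, 6].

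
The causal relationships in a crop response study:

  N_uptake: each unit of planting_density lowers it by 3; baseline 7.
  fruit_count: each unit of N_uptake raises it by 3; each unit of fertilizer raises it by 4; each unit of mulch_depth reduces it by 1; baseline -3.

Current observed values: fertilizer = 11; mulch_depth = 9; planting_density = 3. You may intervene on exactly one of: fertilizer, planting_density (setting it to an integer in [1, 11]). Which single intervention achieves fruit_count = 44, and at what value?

set planting_density = 1

Intervening on fertilizer: fruit_count = 4*fertilizer - 18. Reaching 44 requires fertilizer = 31/2, not an integer.
Intervening on planting_density: with other inputs at their observed values, fruit_count = -9*planting_density + 53. Solving for 44 gives planting_density = 1, within [1, 11].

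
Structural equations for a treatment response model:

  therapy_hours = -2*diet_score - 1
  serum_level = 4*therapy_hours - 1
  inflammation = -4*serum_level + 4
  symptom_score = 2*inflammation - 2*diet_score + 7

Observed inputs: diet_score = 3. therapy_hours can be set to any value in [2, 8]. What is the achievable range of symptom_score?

Intervening on therapy_hours fixes its value directly, overriding its dependence on diet_score.
Substituting into the inflammation equation gives inflammation = -16*therapy_hours + 8.
This gives symptom_score = -32*therapy_hours + 17.
Linear in therapy_hours, so extremes are at the endpoints: therapy_hours = 2 gives symptom_score = -47; therapy_hours = 8 gives symptom_score = -239.

-239 to -47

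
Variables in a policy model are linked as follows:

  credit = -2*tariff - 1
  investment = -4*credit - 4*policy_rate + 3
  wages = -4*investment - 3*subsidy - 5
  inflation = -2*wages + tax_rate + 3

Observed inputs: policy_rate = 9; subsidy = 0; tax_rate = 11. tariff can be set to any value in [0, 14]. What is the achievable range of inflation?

-208 to 688

Substituting into the investment equation gives investment = 8*tariff - 29.
Substituting into the wages equation gives wages = -32*tariff + 111.
Substituting into the inflation equation gives inflation = 64*tariff - 208.
Linear in tariff, so extremes are at the endpoints: tariff = 0 gives inflation = -208; tariff = 14 gives inflation = 688.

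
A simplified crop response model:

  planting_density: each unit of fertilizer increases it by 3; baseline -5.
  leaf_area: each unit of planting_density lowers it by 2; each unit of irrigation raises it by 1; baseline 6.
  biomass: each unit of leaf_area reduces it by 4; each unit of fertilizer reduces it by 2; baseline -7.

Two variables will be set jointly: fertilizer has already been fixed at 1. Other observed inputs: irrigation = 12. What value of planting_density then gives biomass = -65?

planting_density = 2

With fertilizer held at 1:
Intervening on planting_density fixes its value directly, overriding its dependence on fertilizer.
Substituting into the leaf_area equation gives leaf_area = -2*planting_density + 18.
Substituting into the biomass equation gives biomass = 8*planting_density - 81.
Solve 8*planting_density - 81 = -65: planting_density = (-65 + 81) / 8 = 2.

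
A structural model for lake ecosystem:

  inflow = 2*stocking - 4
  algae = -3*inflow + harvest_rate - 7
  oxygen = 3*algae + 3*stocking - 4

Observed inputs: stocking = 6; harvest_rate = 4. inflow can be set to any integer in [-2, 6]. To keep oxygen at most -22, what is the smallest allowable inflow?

Intervening on inflow fixes its value directly, overriding its dependence on stocking.
Substituting into the algae equation gives algae = -3*inflow - 3.
So oxygen = -9*inflow + 5.
Require -9*inflow + 5 ≤ -22, so inflow ≥ 3.
The smallest integer in [-2, 6] satisfying this is 3.

inflow = 3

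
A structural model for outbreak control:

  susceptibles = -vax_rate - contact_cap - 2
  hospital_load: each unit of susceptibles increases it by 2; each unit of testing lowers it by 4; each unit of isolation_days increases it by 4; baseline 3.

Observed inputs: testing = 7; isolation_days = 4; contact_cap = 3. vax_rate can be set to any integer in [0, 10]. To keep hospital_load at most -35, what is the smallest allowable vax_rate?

Substituting into the susceptibles equation gives susceptibles = -vax_rate - 5.
This gives hospital_load = -2*vax_rate - 19.
Require -2*vax_rate - 19 ≤ -35, so vax_rate ≥ 8.
The smallest integer in [0, 10] satisfying this is 8.

vax_rate = 8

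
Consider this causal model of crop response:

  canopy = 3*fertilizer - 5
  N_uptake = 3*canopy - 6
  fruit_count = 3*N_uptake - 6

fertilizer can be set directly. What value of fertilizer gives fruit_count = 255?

Substituting into the N_uptake equation gives N_uptake = 9*fertilizer - 21.
So fruit_count = 27*fertilizer - 69.
Solve 27*fertilizer - 69 = 255: fertilizer = (255 + 69) / 27 = 12.

fertilizer = 12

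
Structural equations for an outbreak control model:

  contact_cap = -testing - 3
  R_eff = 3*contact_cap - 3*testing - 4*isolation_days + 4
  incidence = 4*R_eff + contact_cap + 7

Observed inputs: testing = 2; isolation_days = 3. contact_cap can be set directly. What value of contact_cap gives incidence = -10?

Intervening on contact_cap fixes its value directly, overriding its dependence on testing.
Substituting into the R_eff equation gives R_eff = 3*contact_cap - 14.
Substituting into the incidence equation gives incidence = 13*contact_cap - 49.
Solve 13*contact_cap - 49 = -10: contact_cap = (-10 + 49) / 13 = 3.

contact_cap = 3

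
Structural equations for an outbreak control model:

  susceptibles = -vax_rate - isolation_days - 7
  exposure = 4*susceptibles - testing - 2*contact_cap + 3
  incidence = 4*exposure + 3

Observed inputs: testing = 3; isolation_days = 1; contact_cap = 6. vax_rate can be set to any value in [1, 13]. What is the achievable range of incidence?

-381 to -189

Substituting into the susceptibles equation gives susceptibles = -vax_rate - 8.
Substituting into the exposure equation gives exposure = -4*vax_rate - 44.
Substituting into the incidence equation gives incidence = -16*vax_rate - 173.
Linear in vax_rate, so extremes are at the endpoints: vax_rate = 1 gives incidence = -189; vax_rate = 13 gives incidence = -381.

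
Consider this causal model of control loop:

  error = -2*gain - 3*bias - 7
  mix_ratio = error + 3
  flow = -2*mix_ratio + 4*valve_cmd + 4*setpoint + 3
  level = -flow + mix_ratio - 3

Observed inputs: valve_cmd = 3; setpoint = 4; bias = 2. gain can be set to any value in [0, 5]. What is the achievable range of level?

Substituting into the error equation gives error = -2*gain - 13.
So mix_ratio = -2*gain - 10.
Substituting into the flow equation gives flow = 4*gain + 51.
So level = -6*gain - 64.
Linear in gain, so extremes are at the endpoints: gain = 0 gives level = -64; gain = 5 gives level = -94.

-94 to -64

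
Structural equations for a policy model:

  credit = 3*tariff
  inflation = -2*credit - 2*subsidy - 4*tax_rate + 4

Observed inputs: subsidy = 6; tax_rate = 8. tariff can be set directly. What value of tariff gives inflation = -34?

Substituting into the inflation equation gives inflation = -6*tariff - 40.
Solve -6*tariff - 40 = -34: tariff = (-34 + 40) / -6 = -1.

tariff = -1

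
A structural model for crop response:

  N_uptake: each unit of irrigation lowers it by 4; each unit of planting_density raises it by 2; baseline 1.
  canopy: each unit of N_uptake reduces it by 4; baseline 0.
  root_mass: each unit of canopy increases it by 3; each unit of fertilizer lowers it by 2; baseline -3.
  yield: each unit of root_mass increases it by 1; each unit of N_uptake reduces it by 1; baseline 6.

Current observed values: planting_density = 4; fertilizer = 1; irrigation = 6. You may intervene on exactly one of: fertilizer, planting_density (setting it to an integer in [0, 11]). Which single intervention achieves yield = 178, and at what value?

Intervening on fertilizer: with other inputs at their observed values, yield = -2*fertilizer + 198. Solving for 178 gives fertilizer = 10, within [0, 11].
Intervening on planting_density: yield = -26*planting_density + 300. Reaching 178 requires planting_density = 61/13, not an integer.

set fertilizer = 10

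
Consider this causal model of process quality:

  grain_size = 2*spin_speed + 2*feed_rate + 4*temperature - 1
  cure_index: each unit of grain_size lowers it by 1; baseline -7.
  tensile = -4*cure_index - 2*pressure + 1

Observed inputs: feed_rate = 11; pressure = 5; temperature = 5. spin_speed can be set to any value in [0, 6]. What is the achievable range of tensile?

Substituting into the grain_size equation gives grain_size = 2*spin_speed + 41.
Substituting into the cure_index equation gives cure_index = -2*spin_speed - 48.
Substituting into the tensile equation gives tensile = 8*spin_speed + 183.
Linear in spin_speed, so extremes are at the endpoints: spin_speed = 0 gives tensile = 183; spin_speed = 6 gives tensile = 231.

183 to 231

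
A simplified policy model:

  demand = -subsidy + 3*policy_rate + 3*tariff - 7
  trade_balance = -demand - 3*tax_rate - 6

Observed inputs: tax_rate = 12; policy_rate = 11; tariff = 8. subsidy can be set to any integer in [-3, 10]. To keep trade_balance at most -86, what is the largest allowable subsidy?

Substituting into the demand equation gives demand = -subsidy + 50.
This gives trade_balance = subsidy - 92.
Require subsidy - 92 ≤ -86, so subsidy ≤ 6.
The largest integer in [-3, 10] satisfying this is 6.

subsidy = 6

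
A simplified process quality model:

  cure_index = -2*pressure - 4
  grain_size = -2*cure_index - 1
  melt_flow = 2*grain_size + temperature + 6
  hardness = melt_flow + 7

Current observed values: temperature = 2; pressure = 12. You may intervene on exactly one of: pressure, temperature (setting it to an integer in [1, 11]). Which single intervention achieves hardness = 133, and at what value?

Intervening on pressure: hardness = 8*pressure + 29. Reaching 133 requires pressure = 13, outside [1, 11].
Intervening on temperature: with other inputs at their observed values, hardness = temperature + 123. Solving for 133 gives temperature = 10, within [1, 11].

set temperature = 10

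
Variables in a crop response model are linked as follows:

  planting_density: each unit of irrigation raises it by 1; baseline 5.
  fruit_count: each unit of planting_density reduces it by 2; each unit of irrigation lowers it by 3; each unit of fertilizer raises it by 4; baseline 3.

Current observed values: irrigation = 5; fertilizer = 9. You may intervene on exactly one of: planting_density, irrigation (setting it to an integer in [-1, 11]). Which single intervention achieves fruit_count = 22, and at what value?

Intervening on planting_density: with other inputs at their observed values, fruit_count = -2*planting_density + 24. Solving for 22 gives planting_density = 1, within [-1, 11].
Intervening on irrigation: fruit_count = -5*irrigation + 29. Reaching 22 requires irrigation = 7/5, not an integer.

set planting_density = 1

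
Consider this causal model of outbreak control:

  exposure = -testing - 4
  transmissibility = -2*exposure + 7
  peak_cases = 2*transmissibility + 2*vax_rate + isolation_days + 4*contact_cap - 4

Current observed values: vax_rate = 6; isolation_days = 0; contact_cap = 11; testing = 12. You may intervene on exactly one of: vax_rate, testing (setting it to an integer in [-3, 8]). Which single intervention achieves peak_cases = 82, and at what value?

Intervening on vax_rate: peak_cases = 2*vax_rate + 118. Reaching 82 requires vax_rate = -18, outside [-3, 8].
Intervening on testing: with other inputs at their observed values, peak_cases = 4*testing + 82. Solving for 82 gives testing = 0, within [-3, 8].

set testing = 0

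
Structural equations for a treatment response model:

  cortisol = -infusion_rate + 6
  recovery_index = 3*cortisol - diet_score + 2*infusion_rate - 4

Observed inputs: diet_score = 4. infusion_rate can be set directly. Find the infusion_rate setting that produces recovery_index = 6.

Substituting into the recovery_index equation gives recovery_index = -infusion_rate + 10.
Solve -infusion_rate + 10 = 6: infusion_rate = (6 - 10) / -1 = 4.

infusion_rate = 4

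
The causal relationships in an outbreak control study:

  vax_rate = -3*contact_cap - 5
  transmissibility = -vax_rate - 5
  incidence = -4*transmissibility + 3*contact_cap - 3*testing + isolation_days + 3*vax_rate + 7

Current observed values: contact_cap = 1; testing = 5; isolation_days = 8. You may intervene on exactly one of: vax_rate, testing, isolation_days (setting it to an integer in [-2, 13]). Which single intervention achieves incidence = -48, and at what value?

set testing = 10

Intervening on vax_rate: incidence = 7*vax_rate + 23. Reaching -48 requires vax_rate = -71/7, not an integer.
Intervening on testing: with other inputs at their observed values, incidence = -3*testing - 18. Solving for -48 gives testing = 10, within [-2, 13].
Intervening on isolation_days: incidence = isolation_days - 41. Reaching -48 requires isolation_days = -7, outside [-2, 13].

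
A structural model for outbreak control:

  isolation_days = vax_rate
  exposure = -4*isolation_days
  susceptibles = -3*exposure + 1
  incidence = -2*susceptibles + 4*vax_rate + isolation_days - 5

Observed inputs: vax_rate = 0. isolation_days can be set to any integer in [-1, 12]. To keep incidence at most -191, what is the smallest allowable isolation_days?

isolation_days = 8

Intervening on isolation_days fixes its value directly, overriding its dependence on vax_rate.
Substituting into the susceptibles equation gives susceptibles = 12*isolation_days + 1.
incidence becomes -23*isolation_days - 7.
Require -23*isolation_days - 7 ≤ -191, so isolation_days ≥ 8.
The smallest integer in [-1, 12] satisfying this is 8.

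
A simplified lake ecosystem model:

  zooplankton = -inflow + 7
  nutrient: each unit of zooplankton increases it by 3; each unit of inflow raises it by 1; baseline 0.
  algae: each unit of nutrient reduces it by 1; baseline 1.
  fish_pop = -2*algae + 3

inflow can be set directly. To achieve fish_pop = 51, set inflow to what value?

inflow = -2

Substituting into the nutrient equation gives nutrient = -2*inflow + 21.
This gives algae = 2*inflow - 20.
Substituting into the fish_pop equation gives fish_pop = -4*inflow + 43.
Solve -4*inflow + 43 = 51: inflow = (51 - 43) / -4 = -2.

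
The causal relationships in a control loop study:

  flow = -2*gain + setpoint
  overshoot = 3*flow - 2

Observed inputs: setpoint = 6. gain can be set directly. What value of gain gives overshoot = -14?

Substituting into the flow equation gives flow = -2*gain + 6.
Substituting into the overshoot equation gives overshoot = -6*gain + 16.
Solve -6*gain + 16 = -14: gain = (-14 - 16) / -6 = 5.

gain = 5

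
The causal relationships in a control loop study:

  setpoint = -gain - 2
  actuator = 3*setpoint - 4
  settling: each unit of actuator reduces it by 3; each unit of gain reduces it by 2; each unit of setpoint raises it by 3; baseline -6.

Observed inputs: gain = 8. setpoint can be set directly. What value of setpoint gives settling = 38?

setpoint = -8

Intervening on setpoint fixes its value directly, overriding its dependence on gain.
Substituting into the settling equation gives settling = -6*setpoint - 10.
Solve -6*setpoint - 10 = 38: setpoint = (38 + 10) / -6 = -8.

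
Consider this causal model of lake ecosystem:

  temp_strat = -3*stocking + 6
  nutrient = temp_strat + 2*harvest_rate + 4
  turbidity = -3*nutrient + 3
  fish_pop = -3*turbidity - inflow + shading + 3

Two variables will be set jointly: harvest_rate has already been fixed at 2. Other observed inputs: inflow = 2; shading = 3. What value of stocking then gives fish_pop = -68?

With harvest_rate held at 2:
Substituting into the nutrient equation gives nutrient = -3*stocking + 14.
So turbidity = 9*stocking - 39.
Substituting into the fish_pop equation gives fish_pop = -27*stocking + 121.
Solve -27*stocking + 121 = -68: stocking = (-68 - 121) / -27 = 7.

stocking = 7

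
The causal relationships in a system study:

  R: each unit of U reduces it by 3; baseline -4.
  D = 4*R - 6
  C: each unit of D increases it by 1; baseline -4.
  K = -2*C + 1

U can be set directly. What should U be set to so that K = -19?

U = -3

Substituting into the D equation gives D = -12*U - 22.
Substituting into the C equation gives C = -12*U - 26.
Substituting into the K equation gives K = 24*U + 53.
Solve 24*U + 53 = -19: U = (-19 - 53) / 24 = -3.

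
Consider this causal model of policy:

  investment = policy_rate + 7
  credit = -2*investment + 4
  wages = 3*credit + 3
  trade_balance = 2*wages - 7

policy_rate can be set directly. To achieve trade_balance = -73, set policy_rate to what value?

Substituting into the credit equation gives credit = -2*policy_rate - 10.
wages becomes -6*policy_rate - 27.
Substituting into the trade_balance equation gives trade_balance = -12*policy_rate - 61.
Solve -12*policy_rate - 61 = -73: policy_rate = (-73 + 61) / -12 = 1.

policy_rate = 1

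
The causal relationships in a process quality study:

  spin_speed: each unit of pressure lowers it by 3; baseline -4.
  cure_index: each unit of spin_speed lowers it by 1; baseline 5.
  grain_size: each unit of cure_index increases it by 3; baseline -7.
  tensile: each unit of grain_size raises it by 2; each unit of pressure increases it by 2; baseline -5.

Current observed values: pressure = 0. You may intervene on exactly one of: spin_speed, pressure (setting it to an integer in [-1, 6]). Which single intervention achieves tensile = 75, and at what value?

Intervening on spin_speed: tensile = -6*spin_speed + 11. Reaching 75 requires spin_speed = -32/3, not an integer.
Intervening on pressure: with other inputs at their observed values, tensile = 20*pressure + 35. Solving for 75 gives pressure = 2, within [-1, 6].

set pressure = 2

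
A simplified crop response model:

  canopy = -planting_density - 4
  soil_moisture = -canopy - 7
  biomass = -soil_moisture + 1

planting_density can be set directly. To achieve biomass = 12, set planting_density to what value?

Substituting into the soil_moisture equation gives soil_moisture = planting_density - 3.
Substituting into the biomass equation gives biomass = -planting_density + 4.
Solve -planting_density + 4 = 12: planting_density = (12 - 4) / -1 = -8.

planting_density = -8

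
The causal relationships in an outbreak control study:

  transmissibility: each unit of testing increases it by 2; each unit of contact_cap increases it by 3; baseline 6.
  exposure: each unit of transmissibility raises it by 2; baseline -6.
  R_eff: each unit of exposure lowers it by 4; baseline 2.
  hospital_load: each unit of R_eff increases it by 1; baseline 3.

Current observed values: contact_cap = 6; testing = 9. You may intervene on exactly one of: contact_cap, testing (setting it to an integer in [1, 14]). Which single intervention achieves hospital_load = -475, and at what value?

set contact_cap = 13

Intervening on contact_cap: with other inputs at their observed values, hospital_load = -24*contact_cap - 163. Solving for -475 gives contact_cap = 13, within [1, 14].
Intervening on testing: hospital_load = -16*testing - 163. Reaching -475 requires testing = 39/2, not an integer.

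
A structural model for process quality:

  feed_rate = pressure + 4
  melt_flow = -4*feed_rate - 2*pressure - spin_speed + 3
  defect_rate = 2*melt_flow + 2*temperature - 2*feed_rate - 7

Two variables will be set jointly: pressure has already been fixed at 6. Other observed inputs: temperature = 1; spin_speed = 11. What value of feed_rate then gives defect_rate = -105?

feed_rate = 6

With pressure held at 6:
Intervening on feed_rate fixes its value directly, overriding its dependence on pressure.
Substituting into the melt_flow equation gives melt_flow = -4*feed_rate - 20.
Substituting into the defect_rate equation gives defect_rate = -10*feed_rate - 45.
Solve -10*feed_rate - 45 = -105: feed_rate = (-105 + 45) / -10 = 6.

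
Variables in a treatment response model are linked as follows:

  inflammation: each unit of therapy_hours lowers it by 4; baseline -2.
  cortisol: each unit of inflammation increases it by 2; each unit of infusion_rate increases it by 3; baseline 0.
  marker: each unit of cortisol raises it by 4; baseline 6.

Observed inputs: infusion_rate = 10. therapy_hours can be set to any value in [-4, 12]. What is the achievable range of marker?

-274 to 238

Substituting into the cortisol equation gives cortisol = -8*therapy_hours + 26.
So marker = -32*therapy_hours + 110.
Linear in therapy_hours, so extremes are at the endpoints: therapy_hours = -4 gives marker = 238; therapy_hours = 12 gives marker = -274.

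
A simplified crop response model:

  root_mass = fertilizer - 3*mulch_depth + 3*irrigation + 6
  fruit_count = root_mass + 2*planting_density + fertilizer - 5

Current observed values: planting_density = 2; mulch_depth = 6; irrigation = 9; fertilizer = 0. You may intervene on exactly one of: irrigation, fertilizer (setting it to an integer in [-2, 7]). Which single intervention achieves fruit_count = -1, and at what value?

set irrigation = 4

Intervening on irrigation: with other inputs at their observed values, fruit_count = 3*irrigation - 13. Solving for -1 gives irrigation = 4, within [-2, 7].
Intervening on fertilizer: fruit_count = 2*fertilizer + 14. Reaching -1 requires fertilizer = -15/2, not an integer.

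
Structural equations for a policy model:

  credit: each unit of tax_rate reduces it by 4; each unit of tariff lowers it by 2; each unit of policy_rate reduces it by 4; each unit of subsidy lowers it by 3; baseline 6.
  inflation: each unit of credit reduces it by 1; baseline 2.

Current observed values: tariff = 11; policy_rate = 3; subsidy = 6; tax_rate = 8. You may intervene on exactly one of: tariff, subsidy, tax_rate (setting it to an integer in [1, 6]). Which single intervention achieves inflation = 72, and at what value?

set tax_rate = 6

Intervening on tariff: inflation = 2*tariff + 58. Reaching 72 requires tariff = 7, outside [1, 6].
Intervening on subsidy: inflation = 3*subsidy + 62. Reaching 72 requires subsidy = 10/3, not an integer.
Intervening on tax_rate: with other inputs at their observed values, inflation = 4*tax_rate + 48. Solving for 72 gives tax_rate = 6, within [1, 6].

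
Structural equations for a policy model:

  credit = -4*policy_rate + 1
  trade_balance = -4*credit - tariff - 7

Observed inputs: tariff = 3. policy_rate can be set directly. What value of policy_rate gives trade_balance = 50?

Substituting into the trade_balance equation gives trade_balance = 16*policy_rate - 14.
Solve 16*policy_rate - 14 = 50: policy_rate = (50 + 14) / 16 = 4.

policy_rate = 4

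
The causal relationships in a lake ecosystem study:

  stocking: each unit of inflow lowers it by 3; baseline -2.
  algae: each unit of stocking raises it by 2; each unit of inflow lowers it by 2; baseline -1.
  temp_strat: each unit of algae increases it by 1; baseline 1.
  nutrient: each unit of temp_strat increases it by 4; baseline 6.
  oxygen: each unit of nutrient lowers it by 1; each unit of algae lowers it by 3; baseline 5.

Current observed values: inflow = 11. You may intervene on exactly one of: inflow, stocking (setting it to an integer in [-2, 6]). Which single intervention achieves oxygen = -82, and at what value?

set inflow = -2

Intervening on inflow: with other inputs at their observed values, oxygen = 56*inflow + 30. Solving for -82 gives inflow = -2, within [-2, 6].
Intervening on stocking: oxygen = -14*stocking + 156. Reaching -82 requires stocking = 17, outside [-2, 6].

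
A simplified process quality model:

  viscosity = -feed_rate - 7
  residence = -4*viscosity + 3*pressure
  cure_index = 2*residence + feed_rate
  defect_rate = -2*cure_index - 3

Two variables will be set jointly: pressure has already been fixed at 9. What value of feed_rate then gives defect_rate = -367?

feed_rate = 8

With pressure held at 9:
Substituting into the residence equation gives residence = 4*feed_rate + 55.
Substituting into the cure_index equation gives cure_index = 9*feed_rate + 110.
Substituting into the defect_rate equation gives defect_rate = -18*feed_rate - 223.
Solve -18*feed_rate - 223 = -367: feed_rate = (-367 + 223) / -18 = 8.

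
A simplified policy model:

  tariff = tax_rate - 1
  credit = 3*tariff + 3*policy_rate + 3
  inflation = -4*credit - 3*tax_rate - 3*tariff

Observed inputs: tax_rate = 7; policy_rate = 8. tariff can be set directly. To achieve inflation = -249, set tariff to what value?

Intervening on tariff fixes its value directly, overriding its dependence on tax_rate.
Substituting into the credit equation gives credit = 3*tariff + 27.
This gives inflation = -15*tariff - 129.
Solve -15*tariff - 129 = -249: tariff = (-249 + 129) / -15 = 8.

tariff = 8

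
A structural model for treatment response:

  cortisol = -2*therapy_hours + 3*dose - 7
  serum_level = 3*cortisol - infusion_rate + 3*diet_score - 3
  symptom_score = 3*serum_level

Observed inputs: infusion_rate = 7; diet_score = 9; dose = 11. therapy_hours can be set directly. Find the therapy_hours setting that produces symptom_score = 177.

therapy_hours = 6

Substituting into the cortisol equation gives cortisol = -2*therapy_hours + 26.
This gives serum_level = -6*therapy_hours + 95.
Substituting into the symptom_score equation gives symptom_score = -18*therapy_hours + 285.
Solve -18*therapy_hours + 285 = 177: therapy_hours = (177 - 285) / -18 = 6.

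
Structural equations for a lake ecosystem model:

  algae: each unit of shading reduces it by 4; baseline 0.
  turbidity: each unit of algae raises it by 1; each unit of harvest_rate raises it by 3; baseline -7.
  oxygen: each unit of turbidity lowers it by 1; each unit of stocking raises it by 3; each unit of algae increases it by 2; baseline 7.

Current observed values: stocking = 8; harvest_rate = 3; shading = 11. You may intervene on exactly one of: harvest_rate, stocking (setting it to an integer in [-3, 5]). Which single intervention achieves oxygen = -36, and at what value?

set stocking = 1

Intervening on harvest_rate: oxygen = -3*harvest_rate - 6. Reaching -36 requires harvest_rate = 10, outside [-3, 5].
Intervening on stocking: with other inputs at their observed values, oxygen = 3*stocking - 39. Solving for -36 gives stocking = 1, within [-3, 5].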